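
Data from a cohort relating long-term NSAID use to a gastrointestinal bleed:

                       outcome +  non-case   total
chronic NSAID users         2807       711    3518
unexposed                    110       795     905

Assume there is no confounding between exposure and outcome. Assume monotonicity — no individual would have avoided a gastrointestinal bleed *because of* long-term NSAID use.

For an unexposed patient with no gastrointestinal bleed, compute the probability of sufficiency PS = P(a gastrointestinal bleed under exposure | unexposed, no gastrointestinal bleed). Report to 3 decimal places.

p₁ = P(outcome | exposed) = 2807/3518 = 0.7979
p₀ = P(outcome | unexposed) = 110/905 = 0.12155
Under exogeneity and monotonicity, PS = (p₁ − p₀)/(1 − p₀).
PS = (0.7979 − 0.12155) / 0.87845 ≈ 0.7699

PS ≈ 0.770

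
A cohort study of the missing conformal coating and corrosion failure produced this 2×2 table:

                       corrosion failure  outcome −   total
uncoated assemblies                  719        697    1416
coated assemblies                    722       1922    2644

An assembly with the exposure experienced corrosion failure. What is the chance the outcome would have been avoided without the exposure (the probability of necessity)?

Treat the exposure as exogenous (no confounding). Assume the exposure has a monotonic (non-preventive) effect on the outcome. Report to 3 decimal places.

PN ≈ 0.462

p₁ = P(outcome | exposed) = 719/1416 = 0.50777
p₀ = P(outcome | unexposed) = 722/2644 = 0.27307
Under exogeneity and monotonicity, PN = (p₁ − p₀)/p₁.
PN = (0.50777 − 0.27307) / 0.50777 ≈ 0.4622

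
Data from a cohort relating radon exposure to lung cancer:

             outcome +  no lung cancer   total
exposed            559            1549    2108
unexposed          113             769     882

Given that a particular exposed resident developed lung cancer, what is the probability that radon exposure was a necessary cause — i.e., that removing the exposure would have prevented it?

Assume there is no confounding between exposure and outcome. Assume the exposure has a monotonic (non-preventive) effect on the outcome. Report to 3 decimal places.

p₁ = P(outcome | exposed) = 559/2108 = 0.26518
p₀ = P(outcome | unexposed) = 113/882 = 0.12812
Under exogeneity and monotonicity, PN = (p₁ − p₀) / p₁.
PN = (0.26518 − 0.12812) / 0.26518 = 0.13706 / 0.26518 ≈ 0.5169

PN ≈ 0.517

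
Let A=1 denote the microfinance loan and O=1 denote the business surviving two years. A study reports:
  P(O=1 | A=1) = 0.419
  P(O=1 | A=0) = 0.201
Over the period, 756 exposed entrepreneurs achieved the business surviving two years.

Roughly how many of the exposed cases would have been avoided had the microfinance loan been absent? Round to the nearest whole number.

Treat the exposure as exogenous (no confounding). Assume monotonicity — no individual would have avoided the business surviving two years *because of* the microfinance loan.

Let p₁ = 0.419, p₀ = 0.201.
PN = (p₁ − p₀)/p₁ = (0.419 − 0.201) / 0.419 ≈ 0.52029.
Attributable cases ≈ PN × (exposed cases) = 0.52029 × 756 ≈ 393.34.

about 393 cases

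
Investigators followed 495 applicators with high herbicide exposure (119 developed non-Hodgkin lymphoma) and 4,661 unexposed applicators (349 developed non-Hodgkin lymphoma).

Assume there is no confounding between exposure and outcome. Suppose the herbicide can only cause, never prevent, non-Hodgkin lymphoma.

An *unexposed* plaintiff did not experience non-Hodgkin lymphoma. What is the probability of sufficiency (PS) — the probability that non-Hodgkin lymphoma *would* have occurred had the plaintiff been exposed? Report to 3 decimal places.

PS ≈ 0.179

p₁ = P(outcome | exposed) = 119/495 = 0.2404
p₀ = P(outcome | unexposed) = 349/4661 = 0.074877
Under exogeneity and monotonicity, PS = (p₁ − p₀) / (1 − p₀).
PS = (0.2404 − 0.074877) / (1 − 0.074877) = 0.16553 / 0.92512 ≈ 0.1789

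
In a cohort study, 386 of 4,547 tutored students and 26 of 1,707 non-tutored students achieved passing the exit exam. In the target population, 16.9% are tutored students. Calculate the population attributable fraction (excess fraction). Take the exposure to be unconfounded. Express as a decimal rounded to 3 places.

PAF ≈ 0.436

p₁ = P(outcome | exposed) = 386/4547 = 0.084891
p₀ = P(outcome | unexposed) = 26/1707 = 0.015231
Overall risk P(Y=1) = π·p₁ + (1−π)·p₀ = 0.169×0.084891 + 0.831×0.015231 = 0.027004.
Under exogeneity, PAF = [P(Y=1) − p₀] / P(Y=1).
PAF = (0.027004 − 0.015231) / 0.027004 ≈ 0.4360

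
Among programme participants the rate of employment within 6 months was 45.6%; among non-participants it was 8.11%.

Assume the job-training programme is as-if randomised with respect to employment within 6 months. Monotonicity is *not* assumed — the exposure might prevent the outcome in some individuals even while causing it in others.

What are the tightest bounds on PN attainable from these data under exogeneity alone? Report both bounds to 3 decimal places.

p₁ = 0.456, p₀ = 0.0811.
Under exogeneity alone the bounds on PN are max{0,(p₁−p₀)/p₁} ≤ PN ≤ min{1,(1−p₀)/p₁}.
  lower = (p₁ − p₀)/p₁ = 0.3749 / 0.456 ≈ 0.8221
  upper = min{1, (1 − p₀)/p₁} = 0.9189 / 0.456 ≈ 2.0151 → capped at 1

0.822 ≤ PN ≤ 1.000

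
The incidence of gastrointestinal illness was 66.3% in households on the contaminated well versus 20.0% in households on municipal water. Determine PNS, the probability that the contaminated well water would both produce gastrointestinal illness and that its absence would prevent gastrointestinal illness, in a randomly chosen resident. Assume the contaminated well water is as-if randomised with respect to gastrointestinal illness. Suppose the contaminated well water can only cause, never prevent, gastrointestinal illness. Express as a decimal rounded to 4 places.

p₁ = 0.663, p₀ = 0.2.
Under exogeneity and monotonicity, PNS = p₁ − p₀.
PNS = 0.663 − 0.2 = 0.463

PNS ≈ 0.4630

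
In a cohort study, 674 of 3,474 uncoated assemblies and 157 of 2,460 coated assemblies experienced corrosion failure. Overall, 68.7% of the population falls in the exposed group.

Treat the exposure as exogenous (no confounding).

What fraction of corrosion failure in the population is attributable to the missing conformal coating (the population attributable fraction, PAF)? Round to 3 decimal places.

p₁ = P(outcome | exposed) = 674/3474 = 0.19401
p₀ = P(outcome | unexposed) = 157/2460 = 0.063821
Overall risk P(Y=1) = π·p₁ + (1−π)·p₀ = 0.687×0.19401 + 0.313×0.063821 = 0.15326.
Under exogeneity, PAF = [P(Y=1) − p₀] / P(Y=1).
PAF = (0.15326 − 0.063821) / 0.15326 ≈ 0.5836

PAF ≈ 0.584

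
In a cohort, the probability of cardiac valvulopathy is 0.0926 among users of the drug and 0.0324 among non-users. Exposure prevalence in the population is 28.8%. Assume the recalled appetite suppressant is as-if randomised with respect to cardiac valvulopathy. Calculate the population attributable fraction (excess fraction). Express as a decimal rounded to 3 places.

Let p₁ = 0.0926, p₀ = 0.0324.
Overall risk P(Y=1) = π·p₁ + (1−π)·p₀ = 0.288×0.0926 + 0.712×0.0324 = 0.049738.
Under exogeneity, PAF = [P(Y=1) − p₀] / P(Y=1).
PAF = (0.049738 − 0.0324) / 0.049738 ≈ 0.3486

PAF ≈ 0.349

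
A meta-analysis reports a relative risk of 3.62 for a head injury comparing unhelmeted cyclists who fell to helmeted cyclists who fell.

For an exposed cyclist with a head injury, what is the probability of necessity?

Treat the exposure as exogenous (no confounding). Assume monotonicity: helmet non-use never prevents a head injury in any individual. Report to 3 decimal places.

PN ≈ 0.724

Under exogeneity and monotonicity, PN = (RR − 1) / RR = 1 − 1/RR.
PN = (3.62 − 1) / 3.62 = 2.62 / 3.62 ≈ 0.7238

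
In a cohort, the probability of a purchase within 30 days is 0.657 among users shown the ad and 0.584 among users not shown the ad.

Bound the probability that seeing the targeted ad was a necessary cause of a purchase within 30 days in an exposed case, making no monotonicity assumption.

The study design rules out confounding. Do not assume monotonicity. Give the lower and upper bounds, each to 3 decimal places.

Let p₁ = 0.657, p₀ = 0.584.
Under exogeneity alone the bounds on PN are max{0,(p₁−p₀)/p₁} ≤ PN ≤ min{1,(1−p₀)/p₁}.
  lower = (p₁ − p₀)/p₁ = 0.073 / 0.657 ≈ 0.1111
  upper = min{1, (1 − p₀)/p₁} = 0.416 / 0.657 ≈ 0.6332

0.111 ≤ PN ≤ 0.633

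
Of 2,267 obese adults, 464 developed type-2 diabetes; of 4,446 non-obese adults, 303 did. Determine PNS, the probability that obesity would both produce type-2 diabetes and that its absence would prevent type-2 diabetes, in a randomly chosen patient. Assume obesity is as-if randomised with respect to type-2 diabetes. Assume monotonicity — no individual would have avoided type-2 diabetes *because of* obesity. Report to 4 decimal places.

PNS ≈ 0.1365

p₁ = P(outcome | exposed) = 464/2267 = 0.20468
p₀ = P(outcome | unexposed) = 303/4446 = 0.068151
Under exogeneity and monotonicity, PNS = p₁ − p₀.
PNS = 0.20468 − 0.068151 = 0.13652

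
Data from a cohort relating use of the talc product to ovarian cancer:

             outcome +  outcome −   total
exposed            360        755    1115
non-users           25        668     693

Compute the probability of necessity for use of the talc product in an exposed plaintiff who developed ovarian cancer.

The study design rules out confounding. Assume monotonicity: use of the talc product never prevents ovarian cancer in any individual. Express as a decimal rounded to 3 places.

p₁ = P(outcome | exposed) = 360/1115 = 0.32287
p₀ = P(outcome | unexposed) = 25/693 = 0.036075
Under exogeneity and monotonicity, PN = (p₁ − p₀) / p₁.
PN = (0.32287 − 0.036075) / 0.32287 = 0.28679 / 0.32287 ≈ 0.8883

PN ≈ 0.888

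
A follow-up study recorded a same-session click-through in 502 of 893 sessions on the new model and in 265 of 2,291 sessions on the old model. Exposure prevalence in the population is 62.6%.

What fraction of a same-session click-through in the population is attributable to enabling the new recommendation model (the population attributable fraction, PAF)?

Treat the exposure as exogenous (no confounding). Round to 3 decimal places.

PAF ≈ 0.707

p₁ = P(outcome | exposed) = 502/893 = 0.56215
p₀ = P(outcome | unexposed) = 265/2291 = 0.11567
Overall risk P(Y=1) = π·p₁ + (1−π)·p₀ = 0.626×0.56215 + 0.374×0.11567 = 0.39517.
Under exogeneity, PAF = [P(Y=1) − p₀] / P(Y=1).
PAF = (0.39517 − 0.11567) / 0.39517 ≈ 0.7073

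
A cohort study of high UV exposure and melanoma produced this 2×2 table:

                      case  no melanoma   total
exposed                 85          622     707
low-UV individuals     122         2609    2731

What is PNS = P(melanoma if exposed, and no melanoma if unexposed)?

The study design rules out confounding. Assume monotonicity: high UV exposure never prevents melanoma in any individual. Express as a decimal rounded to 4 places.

p₁ = P(outcome | exposed) = 85/707 = 0.12023
p₀ = P(outcome | unexposed) = 122/2731 = 0.044672
Under exogeneity and monotonicity, PNS = p₁ − p₀.
PNS = 0.12023 − 0.044672 = 0.075554

PNS ≈ 0.0756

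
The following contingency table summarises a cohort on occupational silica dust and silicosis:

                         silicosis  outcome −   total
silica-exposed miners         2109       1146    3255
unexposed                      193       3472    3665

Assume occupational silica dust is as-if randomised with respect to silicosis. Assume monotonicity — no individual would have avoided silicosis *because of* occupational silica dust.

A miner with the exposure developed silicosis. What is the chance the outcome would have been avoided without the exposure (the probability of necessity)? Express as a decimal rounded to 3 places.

p₁ = P(outcome | exposed) = 2109/3255 = 0.64793
p₀ = P(outcome | unexposed) = 193/3665 = 0.05266
Under exogeneity and monotonicity, PN = (p₁ − p₀) / p₁.
PN = (0.64793 − 0.05266) / 0.64793 = 0.59527 / 0.64793 ≈ 0.9187

PN ≈ 0.919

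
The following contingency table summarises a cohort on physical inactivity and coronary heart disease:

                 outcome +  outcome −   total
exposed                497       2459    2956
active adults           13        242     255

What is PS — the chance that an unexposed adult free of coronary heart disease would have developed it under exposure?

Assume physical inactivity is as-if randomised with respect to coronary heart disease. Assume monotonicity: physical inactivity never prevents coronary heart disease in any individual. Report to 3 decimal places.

p₁ = P(outcome | exposed) = 497/2956 = 0.16813
p₀ = P(outcome | unexposed) = 13/255 = 0.05098
Under exogeneity and monotonicity, PS = (p₁ − p₀)/(1 − p₀).
PS = (0.16813 − 0.05098) / 0.94902 ≈ 0.1234

PS ≈ 0.123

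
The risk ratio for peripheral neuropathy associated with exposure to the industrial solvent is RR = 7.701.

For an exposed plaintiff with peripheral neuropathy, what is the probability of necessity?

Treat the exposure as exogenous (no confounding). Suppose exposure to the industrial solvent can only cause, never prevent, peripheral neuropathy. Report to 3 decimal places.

PN ≈ 0.870

Under exogeneity and monotonicity, PN = (RR − 1) / RR = 1 − 1/RR.
PN = (7.701 − 1) / 7.701 = 6.701 / 7.701 ≈ 0.8701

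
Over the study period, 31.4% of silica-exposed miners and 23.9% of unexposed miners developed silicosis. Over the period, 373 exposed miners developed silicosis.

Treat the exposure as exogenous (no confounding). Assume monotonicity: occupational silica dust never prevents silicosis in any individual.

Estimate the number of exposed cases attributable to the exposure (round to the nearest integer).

about 89 cases

p₁ = 0.314, p₀ = 0.239.
PN = (p₁ − p₀)/p₁ = (0.314 − 0.239) / 0.314 ≈ 0.23885.
Attributable cases ≈ PN × (exposed cases) = 0.23885 × 373 ≈ 89.09.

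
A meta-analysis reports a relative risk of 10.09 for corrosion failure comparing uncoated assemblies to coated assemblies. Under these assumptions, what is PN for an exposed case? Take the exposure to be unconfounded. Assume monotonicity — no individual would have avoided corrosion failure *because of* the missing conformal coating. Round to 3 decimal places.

Under exogeneity and monotonicity, PN = (RR − 1) / RR = 1 − 1/RR.
PN = (10.09 − 1) / 10.09 = 9.09 / 10.09 ≈ 0.9009

PN ≈ 0.901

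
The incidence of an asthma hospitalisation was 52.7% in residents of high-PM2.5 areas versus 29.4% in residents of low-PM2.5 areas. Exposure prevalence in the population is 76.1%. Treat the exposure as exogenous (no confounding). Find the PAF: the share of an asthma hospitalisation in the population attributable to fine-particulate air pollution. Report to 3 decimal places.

p₁ = 0.527, p₀ = 0.294.
Overall risk P(Y=1) = π·p₁ + (1−π)·p₀ = 0.761×0.527 + 0.239×0.294 = 0.47131.
Under exogeneity, PAF = [P(Y=1) − p₀] / P(Y=1).
PAF = (0.47131 − 0.294) / 0.47131 ≈ 0.3762

PAF ≈ 0.376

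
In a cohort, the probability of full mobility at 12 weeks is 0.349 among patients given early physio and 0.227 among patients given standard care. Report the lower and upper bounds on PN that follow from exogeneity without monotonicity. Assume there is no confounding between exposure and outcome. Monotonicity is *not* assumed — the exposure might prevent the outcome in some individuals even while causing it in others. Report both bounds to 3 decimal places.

Let p₁ = 0.349, p₀ = 0.227.
Under exogeneity alone the bounds on PN are max{0,(p₁−p₀)/p₁} ≤ PN ≤ min{1,(1−p₀)/p₁}.
  lower = (p₁ − p₀)/p₁ = 0.122 / 0.349 ≈ 0.3496
  upper = min{1, (1 − p₀)/p₁} = 0.773 / 0.349 ≈ 2.2149 → capped at 1

0.350 ≤ PN ≤ 1.000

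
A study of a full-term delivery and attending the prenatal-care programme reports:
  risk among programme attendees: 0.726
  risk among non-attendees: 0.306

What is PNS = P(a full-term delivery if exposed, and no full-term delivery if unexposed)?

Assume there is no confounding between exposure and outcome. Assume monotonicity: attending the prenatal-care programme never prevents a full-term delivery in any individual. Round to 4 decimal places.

PNS ≈ 0.4200

Let p₁ = 0.726, p₀ = 0.306.
Under exogeneity and monotonicity, PNS = p₁ − p₀.
PNS = 0.726 − 0.306 = 0.42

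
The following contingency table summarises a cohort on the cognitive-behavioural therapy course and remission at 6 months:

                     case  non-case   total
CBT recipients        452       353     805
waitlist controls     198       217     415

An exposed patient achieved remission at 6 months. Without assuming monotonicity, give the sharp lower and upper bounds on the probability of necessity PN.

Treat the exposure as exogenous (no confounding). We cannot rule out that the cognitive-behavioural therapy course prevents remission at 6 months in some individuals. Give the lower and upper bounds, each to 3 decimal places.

p₁ = P(outcome | exposed) = 452/805 = 0.56149
p₀ = P(outcome | unexposed) = 198/415 = 0.47711
Under exogeneity alone the bounds on PN are max{0,(p₁−p₀)/p₁} ≤ PN ≤ min{1,(1−p₀)/p₁}.
  lower = (p₁ − p₀)/p₁ = 0.084382 / 0.56149 ≈ 0.1503
  upper = min{1, (1 − p₀)/p₁} = 0.52289 / 0.56149 ≈ 0.9313

0.150 ≤ PN ≤ 0.931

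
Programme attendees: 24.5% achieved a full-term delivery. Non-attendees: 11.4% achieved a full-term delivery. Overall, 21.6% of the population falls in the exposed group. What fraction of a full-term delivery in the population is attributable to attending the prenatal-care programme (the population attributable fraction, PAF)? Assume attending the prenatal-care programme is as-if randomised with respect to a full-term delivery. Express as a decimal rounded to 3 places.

p₁ = 0.245, p₀ = 0.114.
Overall risk P(Y=1) = π·p₁ + (1−π)·p₀ = 0.216×0.245 + 0.784×0.114 = 0.1423.
Under exogeneity, PAF = [P(Y=1) − p₀] / P(Y=1).
PAF = (0.1423 − 0.114) / 0.1423 ≈ 0.1989

PAF ≈ 0.199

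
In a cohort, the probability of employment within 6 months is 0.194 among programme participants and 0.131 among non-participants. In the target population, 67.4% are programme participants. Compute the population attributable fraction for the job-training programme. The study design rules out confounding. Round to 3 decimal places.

PAF ≈ 0.245

Let p₁ = 0.194, p₀ = 0.131.
Overall risk P(Y=1) = π·p₁ + (1−π)·p₀ = 0.674×0.194 + 0.326×0.131 = 0.17346.
Under exogeneity, PAF = [P(Y=1) − p₀] / P(Y=1).
PAF = (0.17346 − 0.131) / 0.17346 ≈ 0.2448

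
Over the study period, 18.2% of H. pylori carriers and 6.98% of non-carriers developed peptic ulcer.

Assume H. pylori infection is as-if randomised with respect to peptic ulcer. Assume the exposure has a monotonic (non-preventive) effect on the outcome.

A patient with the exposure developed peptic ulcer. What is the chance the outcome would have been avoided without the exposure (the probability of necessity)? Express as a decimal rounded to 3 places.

p₁ = 0.182, p₀ = 0.0698.
Under exogeneity and monotonicity, PN = (p₁ − p₀) / p₁.
PN = (0.182 − 0.0698) / 0.182 = 0.1122 / 0.182 ≈ 0.6165

PN ≈ 0.616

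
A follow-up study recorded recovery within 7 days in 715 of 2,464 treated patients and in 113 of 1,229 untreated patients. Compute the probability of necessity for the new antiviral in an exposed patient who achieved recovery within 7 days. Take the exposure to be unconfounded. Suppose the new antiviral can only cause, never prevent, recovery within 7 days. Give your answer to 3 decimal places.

PN ≈ 0.683

p₁ = P(outcome | exposed) = 715/2464 = 0.29018
p₀ = P(outcome | unexposed) = 113/1229 = 0.091945
Under exogeneity and monotonicity, PN = (p₁ − p₀) / p₁.
PN = (0.29018 − 0.091945) / 0.29018 = 0.19823 / 0.29018 ≈ 0.6831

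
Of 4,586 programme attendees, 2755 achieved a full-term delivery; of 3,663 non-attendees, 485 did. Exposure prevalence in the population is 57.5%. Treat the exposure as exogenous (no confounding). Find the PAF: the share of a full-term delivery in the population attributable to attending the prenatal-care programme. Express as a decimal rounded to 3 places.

p₁ = P(outcome | exposed) = 2755/4586 = 0.60074
p₀ = P(outcome | unexposed) = 485/3663 = 0.13241
Overall risk P(Y=1) = π·p₁ + (1−π)·p₀ = 0.575×0.60074 + 0.425×0.13241 = 0.4017.
Under exogeneity, PAF = [P(Y=1) − p₀] / P(Y=1).
PAF = (0.4017 − 0.13241) / 0.4017 ≈ 0.6704

PAF ≈ 0.670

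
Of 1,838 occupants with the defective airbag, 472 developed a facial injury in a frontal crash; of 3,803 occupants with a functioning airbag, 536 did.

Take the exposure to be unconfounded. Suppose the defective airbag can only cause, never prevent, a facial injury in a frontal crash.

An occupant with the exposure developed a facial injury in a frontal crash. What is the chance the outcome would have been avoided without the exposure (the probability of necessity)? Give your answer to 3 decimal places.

p₁ = P(outcome | exposed) = 472/1838 = 0.2568
p₀ = P(outcome | unexposed) = 536/3803 = 0.14094
Under exogeneity and monotonicity, PN = (p₁ − p₀) / p₁.
PN = (0.2568 − 0.14094) / 0.2568 = 0.11586 / 0.2568 ≈ 0.4512

PN ≈ 0.451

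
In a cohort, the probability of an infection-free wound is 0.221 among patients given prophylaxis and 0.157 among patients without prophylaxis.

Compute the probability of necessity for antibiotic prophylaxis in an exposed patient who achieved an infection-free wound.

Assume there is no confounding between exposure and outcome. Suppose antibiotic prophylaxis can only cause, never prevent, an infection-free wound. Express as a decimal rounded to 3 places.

Let p₁ = 0.221, p₀ = 0.157.
Under exogeneity and monotonicity, PN = (p₁ − p₀) / p₁.
PN = (0.221 − 0.157) / 0.221 = 0.064 / 0.221 ≈ 0.2896

PN ≈ 0.290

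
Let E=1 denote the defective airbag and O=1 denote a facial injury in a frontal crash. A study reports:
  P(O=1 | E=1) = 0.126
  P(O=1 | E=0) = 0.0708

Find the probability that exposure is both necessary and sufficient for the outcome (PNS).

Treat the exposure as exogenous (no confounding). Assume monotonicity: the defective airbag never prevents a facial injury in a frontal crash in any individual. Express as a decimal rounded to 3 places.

Let p₁ = 0.126, p₀ = 0.0708.
Under exogeneity and monotonicity, PNS = p₁ − p₀.
PNS = 0.126 − 0.0708 = 0.0552

PNS ≈ 0.055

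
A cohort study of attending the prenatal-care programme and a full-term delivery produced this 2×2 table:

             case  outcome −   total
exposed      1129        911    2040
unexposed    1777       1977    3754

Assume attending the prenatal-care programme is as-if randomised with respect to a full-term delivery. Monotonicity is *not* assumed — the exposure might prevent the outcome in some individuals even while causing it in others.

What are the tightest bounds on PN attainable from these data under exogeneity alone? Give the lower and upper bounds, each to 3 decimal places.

0.145 ≤ PN ≤ 0.952

p₁ = P(outcome | exposed) = 1129/2040 = 0.55343
p₀ = P(outcome | unexposed) = 1777/3754 = 0.47336
Under exogeneity alone the bounds on PN are max{0,(p₁−p₀)/p₁} ≤ PN ≤ min{1,(1−p₀)/p₁}.
  lower = (p₁ − p₀)/p₁ = 0.08007 / 0.55343 ≈ 0.1447
  upper = min{1, (1 − p₀)/p₁} = 0.52664 / 0.55343 ≈ 0.9516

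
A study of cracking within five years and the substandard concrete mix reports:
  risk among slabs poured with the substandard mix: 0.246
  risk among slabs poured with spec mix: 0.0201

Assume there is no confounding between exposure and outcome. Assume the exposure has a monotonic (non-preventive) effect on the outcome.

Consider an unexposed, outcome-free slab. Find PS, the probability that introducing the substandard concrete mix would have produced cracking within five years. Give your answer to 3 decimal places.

Let p₁ = 0.246, p₀ = 0.0201.
Under exogeneity and monotonicity, PS = (p₁ − p₀) / (1 − p₀).
PS = (0.246 − 0.0201) / (1 − 0.0201) = 0.2259 / 0.9799 ≈ 0.2305

PS ≈ 0.231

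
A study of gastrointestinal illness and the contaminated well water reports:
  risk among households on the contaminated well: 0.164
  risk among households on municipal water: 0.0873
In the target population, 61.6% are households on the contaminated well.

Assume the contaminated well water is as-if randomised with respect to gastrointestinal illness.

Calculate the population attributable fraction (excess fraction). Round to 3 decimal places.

Let p₁ = 0.164, p₀ = 0.0873.
Overall risk P(Y=1) = π·p₁ + (1−π)·p₀ = 0.616×0.164 + 0.384×0.0873 = 0.13455.
Under exogeneity, PAF = [P(Y=1) − p₀] / P(Y=1).
PAF = (0.13455 − 0.0873) / 0.13455 ≈ 0.3512

PAF ≈ 0.351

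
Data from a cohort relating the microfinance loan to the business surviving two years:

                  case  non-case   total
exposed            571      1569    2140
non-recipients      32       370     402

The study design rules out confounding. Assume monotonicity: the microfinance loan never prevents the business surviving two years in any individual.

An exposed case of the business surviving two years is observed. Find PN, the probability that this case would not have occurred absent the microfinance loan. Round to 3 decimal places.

PN ≈ 0.702

p₁ = P(outcome | exposed) = 571/2140 = 0.26682
p₀ = P(outcome | unexposed) = 32/402 = 0.079602
Under exogeneity and monotonicity, PN = (p₁ − p₀) / p₁.
PN = (0.26682 − 0.079602) / 0.26682 = 0.18722 / 0.26682 ≈ 0.7017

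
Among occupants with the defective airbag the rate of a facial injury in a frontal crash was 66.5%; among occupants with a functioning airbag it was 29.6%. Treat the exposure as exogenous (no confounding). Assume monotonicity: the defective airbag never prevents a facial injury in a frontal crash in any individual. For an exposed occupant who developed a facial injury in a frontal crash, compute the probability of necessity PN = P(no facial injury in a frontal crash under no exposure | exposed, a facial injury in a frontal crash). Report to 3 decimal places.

PN ≈ 0.555

p₁ = 0.665, p₀ = 0.296.
Under exogeneity and monotonicity, PN = (p₁ − p₀) / p₁.
PN = (0.665 − 0.296) / 0.665 = 0.369 / 0.665 ≈ 0.5549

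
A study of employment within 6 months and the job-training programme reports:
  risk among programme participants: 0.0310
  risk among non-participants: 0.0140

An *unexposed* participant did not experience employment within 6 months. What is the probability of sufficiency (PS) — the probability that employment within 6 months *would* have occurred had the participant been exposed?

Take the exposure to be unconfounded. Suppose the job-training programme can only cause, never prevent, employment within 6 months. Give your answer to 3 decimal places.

Let p₁ = 0.031, p₀ = 0.014.
Under exogeneity and monotonicity, PS = (p₁ − p₀) / (1 − p₀).
PS = (0.031 − 0.014) / (1 − 0.014) = 0.017 / 0.986 ≈ 0.0172

PS ≈ 0.017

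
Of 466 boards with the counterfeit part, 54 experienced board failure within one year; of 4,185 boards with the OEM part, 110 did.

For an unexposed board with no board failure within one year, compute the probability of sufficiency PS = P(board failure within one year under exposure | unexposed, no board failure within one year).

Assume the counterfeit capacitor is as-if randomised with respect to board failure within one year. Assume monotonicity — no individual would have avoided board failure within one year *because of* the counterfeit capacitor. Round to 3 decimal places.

PS ≈ 0.092

p₁ = P(outcome | exposed) = 54/466 = 0.11588
p₀ = P(outcome | unexposed) = 110/4185 = 0.026284
Under exogeneity and monotonicity, PS = (p₁ − p₀) / (1 − p₀).
PS = (0.11588 − 0.026284) / (1 − 0.026284) = 0.089595 / 0.97372 ≈ 0.0920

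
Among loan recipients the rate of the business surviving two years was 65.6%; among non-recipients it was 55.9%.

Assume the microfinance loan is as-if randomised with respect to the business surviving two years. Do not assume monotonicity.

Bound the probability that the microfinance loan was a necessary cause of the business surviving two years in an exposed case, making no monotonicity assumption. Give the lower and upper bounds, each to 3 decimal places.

0.148 ≤ PN ≤ 0.672

p₁ = 0.656, p₀ = 0.559.
Under exogeneity alone the bounds on PN are max{0,(p₁−p₀)/p₁} ≤ PN ≤ min{1,(1−p₀)/p₁}.
  lower = (p₁ − p₀)/p₁ = 0.097 / 0.656 ≈ 0.1479
  upper = min{1, (1 − p₀)/p₁} = 0.441 / 0.656 ≈ 0.6723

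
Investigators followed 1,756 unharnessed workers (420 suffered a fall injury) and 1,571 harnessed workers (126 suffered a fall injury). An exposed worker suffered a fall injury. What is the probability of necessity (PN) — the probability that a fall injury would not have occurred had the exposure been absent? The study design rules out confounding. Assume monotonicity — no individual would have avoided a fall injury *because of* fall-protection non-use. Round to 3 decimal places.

p₁ = P(outcome | exposed) = 420/1756 = 0.23918
p₀ = P(outcome | unexposed) = 126/1571 = 0.080204
Under exogeneity and monotonicity, PN = (p₁ − p₀) / p₁.
PN = (0.23918 − 0.080204) / 0.23918 = 0.15898 / 0.23918 ≈ 0.6647

PN ≈ 0.665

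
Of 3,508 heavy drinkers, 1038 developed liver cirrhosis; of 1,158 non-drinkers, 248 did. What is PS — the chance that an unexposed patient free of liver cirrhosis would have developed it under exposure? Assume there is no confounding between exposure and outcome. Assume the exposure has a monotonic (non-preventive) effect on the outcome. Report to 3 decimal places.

PS ≈ 0.104

p₁ = P(outcome | exposed) = 1038/3508 = 0.2959
p₀ = P(outcome | unexposed) = 248/1158 = 0.21416
Under exogeneity and monotonicity, PS = (p₁ − p₀) / (1 − p₀).
PS = (0.2959 − 0.21416) / (1 − 0.21416) = 0.081733 / 0.78584 ≈ 0.1040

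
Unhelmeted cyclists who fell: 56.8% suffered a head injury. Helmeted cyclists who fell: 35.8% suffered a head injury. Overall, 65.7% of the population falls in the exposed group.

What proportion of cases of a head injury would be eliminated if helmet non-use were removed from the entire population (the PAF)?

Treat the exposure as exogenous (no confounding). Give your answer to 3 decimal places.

PAF ≈ 0.278

p₁ = 0.568, p₀ = 0.358.
Overall risk P(Y=1) = π·p₁ + (1−π)·p₀ = 0.657×0.568 + 0.343×0.358 = 0.49597.
Under exogeneity, PAF = [P(Y=1) − p₀] / P(Y=1).
PAF = (0.49597 − 0.358) / 0.49597 ≈ 0.2782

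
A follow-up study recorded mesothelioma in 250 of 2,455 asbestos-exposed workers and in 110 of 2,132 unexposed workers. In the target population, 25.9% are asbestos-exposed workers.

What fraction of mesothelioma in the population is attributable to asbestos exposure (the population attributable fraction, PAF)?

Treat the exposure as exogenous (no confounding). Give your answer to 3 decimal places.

PAF ≈ 0.201

p₁ = P(outcome | exposed) = 250/2455 = 0.10183
p₀ = P(outcome | unexposed) = 110/2132 = 0.051595
Overall risk P(Y=1) = π·p₁ + (1−π)·p₀ = 0.259×0.10183 + 0.741×0.051595 = 0.064606.
Under exogeneity, PAF = [P(Y=1) − p₀] / P(Y=1).
PAF = (0.064606 − 0.051595) / 0.064606 ≈ 0.2014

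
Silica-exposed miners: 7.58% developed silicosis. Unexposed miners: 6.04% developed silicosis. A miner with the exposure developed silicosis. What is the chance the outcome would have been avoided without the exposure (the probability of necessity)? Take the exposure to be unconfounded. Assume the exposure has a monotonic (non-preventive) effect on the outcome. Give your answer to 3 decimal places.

p₁ = 0.0758, p₀ = 0.0604.
Under exogeneity and monotonicity, PN = (p₁ − p₀) / p₁.
PN = (0.0758 − 0.0604) / 0.0758 = 0.0154 / 0.0758 ≈ 0.2032

PN ≈ 0.203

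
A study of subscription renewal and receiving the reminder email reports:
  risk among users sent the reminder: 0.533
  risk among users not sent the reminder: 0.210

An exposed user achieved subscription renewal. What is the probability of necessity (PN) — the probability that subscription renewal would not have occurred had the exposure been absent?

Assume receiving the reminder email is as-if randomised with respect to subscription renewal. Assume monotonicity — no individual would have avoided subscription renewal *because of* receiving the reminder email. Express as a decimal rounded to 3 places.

PN ≈ 0.606

Let p₁ = 0.533, p₀ = 0.21.
Under exogeneity and monotonicity, PN = (p₁ − p₀) / p₁.
PN = (0.533 − 0.21) / 0.533 = 0.323 / 0.533 ≈ 0.6060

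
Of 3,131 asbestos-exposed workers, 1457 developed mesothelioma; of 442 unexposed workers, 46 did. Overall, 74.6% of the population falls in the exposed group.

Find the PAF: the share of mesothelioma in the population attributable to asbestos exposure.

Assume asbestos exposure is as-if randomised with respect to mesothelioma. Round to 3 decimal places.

PAF ≈ 0.721

p₁ = P(outcome | exposed) = 1457/3131 = 0.46535
p₀ = P(outcome | unexposed) = 46/442 = 0.10407
Overall risk P(Y=1) = π·p₁ + (1−π)·p₀ = 0.746×0.46535 + 0.254×0.10407 = 0.37358.
Under exogeneity, PAF = [P(Y=1) − p₀] / P(Y=1).
PAF = (0.37358 − 0.10407) / 0.37358 ≈ 0.7214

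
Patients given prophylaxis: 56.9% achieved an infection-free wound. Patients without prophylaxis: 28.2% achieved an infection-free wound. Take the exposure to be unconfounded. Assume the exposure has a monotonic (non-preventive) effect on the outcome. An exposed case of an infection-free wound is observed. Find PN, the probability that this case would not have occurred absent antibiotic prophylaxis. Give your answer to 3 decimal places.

PN ≈ 0.504

p₁ = 0.569, p₀ = 0.282.
Under exogeneity and monotonicity, PN = (p₁ − p₀) / p₁.
PN = (0.569 − 0.282) / 0.569 = 0.287 / 0.569 ≈ 0.5044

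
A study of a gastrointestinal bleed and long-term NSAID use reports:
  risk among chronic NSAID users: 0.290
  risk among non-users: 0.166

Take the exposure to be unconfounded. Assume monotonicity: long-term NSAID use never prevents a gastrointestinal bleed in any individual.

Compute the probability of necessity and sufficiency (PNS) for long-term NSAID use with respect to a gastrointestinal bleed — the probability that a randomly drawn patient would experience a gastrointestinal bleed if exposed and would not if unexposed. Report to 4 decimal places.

Let p₁ = 0.29, p₀ = 0.166.
Under exogeneity and monotonicity, PNS = p₁ − p₀.
PNS = 0.29 − 0.166 = 0.124

PNS ≈ 0.1240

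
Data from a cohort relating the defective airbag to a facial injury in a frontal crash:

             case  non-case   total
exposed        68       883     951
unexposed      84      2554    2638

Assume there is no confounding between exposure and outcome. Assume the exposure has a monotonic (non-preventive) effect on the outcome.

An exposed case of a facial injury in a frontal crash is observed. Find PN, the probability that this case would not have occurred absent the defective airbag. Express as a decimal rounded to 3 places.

PN ≈ 0.555

p₁ = P(outcome | exposed) = 68/951 = 0.071504
p₀ = P(outcome | unexposed) = 84/2638 = 0.031842
Under exogeneity and monotonicity, PN = (p₁ − p₀) / p₁.
PN = (0.071504 − 0.031842) / 0.071504 = 0.039661 / 0.071504 ≈ 0.5547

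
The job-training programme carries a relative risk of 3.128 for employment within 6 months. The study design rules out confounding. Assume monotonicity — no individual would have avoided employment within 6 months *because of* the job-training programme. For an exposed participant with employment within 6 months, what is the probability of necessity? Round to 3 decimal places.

Under exogeneity and monotonicity, PN = (RR − 1) / RR = 1 − 1/RR.
PN = (3.128 − 1) / 3.128 = 2.128 / 3.128 ≈ 0.6803

PN ≈ 0.680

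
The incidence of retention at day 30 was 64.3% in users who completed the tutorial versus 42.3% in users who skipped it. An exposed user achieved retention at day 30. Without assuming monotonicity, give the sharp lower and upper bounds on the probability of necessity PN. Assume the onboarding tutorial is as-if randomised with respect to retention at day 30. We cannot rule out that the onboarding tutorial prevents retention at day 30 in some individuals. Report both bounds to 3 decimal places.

0.342 ≤ PN ≤ 0.897

p₁ = 0.643, p₀ = 0.423.
Under exogeneity alone the bounds on PN are max{0,(p₁−p₀)/p₁} ≤ PN ≤ min{1,(1−p₀)/p₁}.
  lower = (p₁ − p₀)/p₁ = 0.22 / 0.643 ≈ 0.3421
  upper = min{1, (1 − p₀)/p₁} = 0.577 / 0.643 ≈ 0.8974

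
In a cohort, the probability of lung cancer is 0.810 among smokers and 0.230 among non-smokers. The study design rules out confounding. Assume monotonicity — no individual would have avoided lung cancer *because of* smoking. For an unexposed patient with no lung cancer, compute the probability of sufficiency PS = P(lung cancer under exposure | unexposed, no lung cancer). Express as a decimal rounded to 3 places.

PS ≈ 0.753

Let p₁ = 0.81, p₀ = 0.23.
Under exogeneity and monotonicity, PS = (p₁ − p₀) / (1 − p₀).
PS = (0.81 − 0.23) / (1 − 0.23) = 0.58 / 0.77 ≈ 0.7532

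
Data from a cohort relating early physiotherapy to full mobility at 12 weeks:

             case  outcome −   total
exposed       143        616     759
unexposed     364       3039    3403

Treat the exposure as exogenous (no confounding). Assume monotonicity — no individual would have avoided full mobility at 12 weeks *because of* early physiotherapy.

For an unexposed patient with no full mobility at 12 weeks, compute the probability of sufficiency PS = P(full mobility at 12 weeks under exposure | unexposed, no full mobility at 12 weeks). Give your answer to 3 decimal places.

p₁ = P(outcome | exposed) = 143/759 = 0.18841
p₀ = P(outcome | unexposed) = 364/3403 = 0.10696
Under exogeneity and monotonicity, PS = (p₁ − p₀)/(1 − p₀).
PS = (0.18841 − 0.10696) / 0.89304 ≈ 0.0912

PS ≈ 0.091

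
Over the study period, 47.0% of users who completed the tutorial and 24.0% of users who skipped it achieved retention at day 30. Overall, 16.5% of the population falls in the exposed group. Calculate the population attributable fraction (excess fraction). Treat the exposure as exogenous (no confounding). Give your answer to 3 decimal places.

PAF ≈ 0.137

p₁ = 0.47, p₀ = 0.24.
Overall risk P(Y=1) = π·p₁ + (1−π)·p₀ = 0.165×0.47 + 0.835×0.24 = 0.27795.
Under exogeneity, PAF = [P(Y=1) − p₀] / P(Y=1).
PAF = (0.27795 − 0.24) / 0.27795 ≈ 0.1365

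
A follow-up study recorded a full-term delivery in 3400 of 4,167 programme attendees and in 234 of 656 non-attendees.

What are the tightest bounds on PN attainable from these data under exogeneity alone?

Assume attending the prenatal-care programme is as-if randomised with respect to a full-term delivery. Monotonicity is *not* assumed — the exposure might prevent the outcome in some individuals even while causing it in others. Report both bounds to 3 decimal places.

p₁ = P(outcome | exposed) = 3400/4167 = 0.81593
p₀ = P(outcome | unexposed) = 234/656 = 0.35671
Under exogeneity alone the bounds on PN are max{0,(p₁−p₀)/p₁} ≤ PN ≤ min{1,(1−p₀)/p₁}.
  lower = (p₁ − p₀)/p₁ = 0.45923 / 0.81593 ≈ 0.5628
  upper = min{1, (1 − p₀)/p₁} = 0.64329 / 0.81593 ≈ 0.7884

0.563 ≤ PN ≤ 0.788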